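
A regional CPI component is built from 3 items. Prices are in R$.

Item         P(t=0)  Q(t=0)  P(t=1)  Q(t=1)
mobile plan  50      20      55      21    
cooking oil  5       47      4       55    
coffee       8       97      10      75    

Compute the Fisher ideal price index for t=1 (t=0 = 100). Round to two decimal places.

Laspeyres component (base-period weights):
ΣP(t=1)Q(t=0) = 55×20 + 4×47 + 10×97 = 1100 + 188 + 970 = 2258
ΣP(t=0)Q(t=0) = 50×20 + 5×47 + 8×97 = 1000 + 235 + 776 = 2011
L = 2258 / 2011 × 100 = 112.2824
Paasche component (current-period weights):
ΣP(t=1)Q(t=1) = 55×21 + 4×55 + 10×75 = 1155 + 220 + 750 = 2125
ΣP(t=0)Q(t=1) = 50×21 + 5×55 + 8×75 = 1050 + 275 + 600 = 1925
P = 2125 / 1925 × 100 = 110.3896
Fisher = √(L × P) = √(112.2824 × 110.3896) = 111.3320

111.33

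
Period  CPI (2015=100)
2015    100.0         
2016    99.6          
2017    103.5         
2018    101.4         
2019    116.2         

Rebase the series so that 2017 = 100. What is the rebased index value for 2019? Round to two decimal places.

112.27

Rebased(2019) = 116.2 / 103.5 × 100 = 112.2705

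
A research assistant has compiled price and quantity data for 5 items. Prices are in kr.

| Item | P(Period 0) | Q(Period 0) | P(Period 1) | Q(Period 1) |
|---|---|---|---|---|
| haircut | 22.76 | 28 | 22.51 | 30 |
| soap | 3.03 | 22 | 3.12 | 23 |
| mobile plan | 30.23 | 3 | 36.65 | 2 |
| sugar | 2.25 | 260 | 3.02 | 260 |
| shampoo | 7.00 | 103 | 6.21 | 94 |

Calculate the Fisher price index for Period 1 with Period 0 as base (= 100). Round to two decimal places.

Laspeyres component (base-period weights):
ΣP(Period 1)Q(Period 0) = 22.51×28 + 3.12×22 + 36.65×3 + 3.02×260 + 6.21×103 = 630.28 + 68.64 + 109.95 + 785.2 + 639.63 = 2233.7
ΣP(Period 0)Q(Period 0) = 22.76×28 + 3.03×22 + 30.23×3 + 2.25×260 + 7.00×103 = 637.28 + 66.66 + 90.69 + 585 + 721 = 2100.63
L = 2233.7 / 2100.63 × 100 = 106.3348
Paasche component (current-period weights):
ΣP(Period 1)Q(Period 1) = 22.51×30 + 3.12×23 + 36.65×2 + 3.02×260 + 6.21×94 = 675.3 + 71.76 + 73.3 + 785.2 + 583.74 = 2189.3
ΣP(Period 0)Q(Period 1) = 22.76×30 + 3.03×23 + 30.23×2 + 2.25×260 + 7.00×94 = 682.8 + 69.69 + 60.46 + 585 + 658 = 2055.95
P = 2189.3 / 2055.95 × 100 = 106.4861
Fisher = √(L × P) = √(106.3348 × 106.4861) = 106.4104

106.41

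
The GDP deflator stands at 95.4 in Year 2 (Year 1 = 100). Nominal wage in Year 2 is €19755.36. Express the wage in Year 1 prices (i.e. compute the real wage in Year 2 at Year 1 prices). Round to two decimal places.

Real = Nominal ÷ (Index/100) = 19755.36 ÷ (95.4/100)
     = 19755.36 ÷ 0.954 = 20707.9245

20707.92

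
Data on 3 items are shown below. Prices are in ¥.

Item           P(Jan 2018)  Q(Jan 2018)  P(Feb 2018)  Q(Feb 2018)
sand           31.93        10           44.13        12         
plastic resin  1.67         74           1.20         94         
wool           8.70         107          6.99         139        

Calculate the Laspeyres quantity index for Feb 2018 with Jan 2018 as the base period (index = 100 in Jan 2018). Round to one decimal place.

Laspeyres quantity index uses base-period prices as weights.
ΣP(Jan 2018)·Q(Feb 2018) = 31.93×12 + 1.67×94 + 8.70×139 = 383.16 + 156.98 + 1209.3 = 1749.44
ΣP(Jan 2018)·Q(Jan 2018) = 31.93×10 + 1.67×74 + 8.70×107 = 319.3 + 123.58 + 930.9 = 1373.78
Index = 1749.44 / 1373.78 × 100 = 127.3450

127.3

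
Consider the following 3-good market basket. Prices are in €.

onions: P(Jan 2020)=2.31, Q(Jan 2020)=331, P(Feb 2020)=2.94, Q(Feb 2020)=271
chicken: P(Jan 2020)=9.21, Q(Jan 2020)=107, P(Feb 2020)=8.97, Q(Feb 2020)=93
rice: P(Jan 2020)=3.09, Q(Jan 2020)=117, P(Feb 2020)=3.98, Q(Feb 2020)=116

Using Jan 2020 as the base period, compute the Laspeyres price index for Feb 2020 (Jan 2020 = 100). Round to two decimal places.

Laspeyres price index uses base-period quantities as weights.
ΣP(Feb 2020)·Q(Jan 2020) = 2.94×331 + 8.97×107 + 3.98×117 = 973.14 + 959.79 + 465.66 = 2398.59
ΣP(Jan 2020)·Q(Jan 2020) = 2.31×331 + 9.21×107 + 3.09×117 = 764.61 + 985.47 + 361.53 = 2111.61
Index = 2398.59 / 2111.61 × 100 = 113.5906

113.59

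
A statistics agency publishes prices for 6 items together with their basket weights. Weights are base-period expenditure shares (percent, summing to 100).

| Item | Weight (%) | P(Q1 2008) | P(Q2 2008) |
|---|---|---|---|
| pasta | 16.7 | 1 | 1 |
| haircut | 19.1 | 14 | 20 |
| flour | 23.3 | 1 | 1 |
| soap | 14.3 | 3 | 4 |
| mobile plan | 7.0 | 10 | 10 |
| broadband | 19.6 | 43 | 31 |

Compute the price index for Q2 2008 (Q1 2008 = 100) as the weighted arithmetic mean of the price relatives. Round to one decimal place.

pasta: 16.7 × (1/1) = 16.7 × 1.000000 = 16.7000
haircut: 19.1 × (20/14) = 19.1 × 1.428571 = 27.2857
flour: 23.3 × (1/1) = 23.3 × 1.000000 = 23.3000
soap: 14.3 × (4/3) = 14.3 × 1.333333 = 19.0667
mobile plan: 7.0 × (10/10) = 7.0 × 1.000000 = 7.0000
broadband: 19.6 × (31/43) = 19.6 × 0.720930 = 14.1302
Index = Σ wᵢ·(p₁ᵢ/p₀ᵢ) = 16.7000 + 27.2857 + 23.3000 + 19.0667 + 7.0000 + 14.1302 = 107.4826

107.5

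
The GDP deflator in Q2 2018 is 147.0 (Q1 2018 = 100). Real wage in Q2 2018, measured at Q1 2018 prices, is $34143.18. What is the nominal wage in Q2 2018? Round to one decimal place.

50190.5

Nominal = Real × (Index/100) = 34143.18 × (147.0/100)
        = 34143.18 × 1.470 = 50190.4746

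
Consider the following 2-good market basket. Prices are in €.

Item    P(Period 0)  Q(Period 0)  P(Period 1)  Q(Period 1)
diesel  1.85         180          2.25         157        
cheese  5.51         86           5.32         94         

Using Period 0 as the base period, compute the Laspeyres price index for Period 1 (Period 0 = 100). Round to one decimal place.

Laspeyres price index uses base-period quantities as weights.
ΣP(Period 1)·Q(Period 0) = 2.25×180 + 5.32×86 = 405 + 457.52 = 862.52
ΣP(Period 0)·Q(Period 0) = 1.85×180 + 5.51×86 = 333 + 473.86 = 806.86
Index = 862.52 / 806.86 × 100 = 106.8983

106.9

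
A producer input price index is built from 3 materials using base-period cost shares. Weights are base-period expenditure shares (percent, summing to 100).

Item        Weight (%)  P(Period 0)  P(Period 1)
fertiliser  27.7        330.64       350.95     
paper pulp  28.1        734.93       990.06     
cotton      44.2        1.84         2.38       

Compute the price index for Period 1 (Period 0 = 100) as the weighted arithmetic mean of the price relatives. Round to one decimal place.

124.4

fertiliser: 27.7 × (350.95/330.64) = 27.7 × 1.061426 = 29.4015
paper pulp: 28.1 × (990.06/734.93) = 28.1 × 1.347149 = 37.8549
cotton: 44.2 × (2.38/1.84) = 44.2 × 1.293478 = 57.1717
Index = Σ wᵢ·(p₁ᵢ/p₀ᵢ) = 29.4015 + 37.8549 + 57.1717 = 124.4281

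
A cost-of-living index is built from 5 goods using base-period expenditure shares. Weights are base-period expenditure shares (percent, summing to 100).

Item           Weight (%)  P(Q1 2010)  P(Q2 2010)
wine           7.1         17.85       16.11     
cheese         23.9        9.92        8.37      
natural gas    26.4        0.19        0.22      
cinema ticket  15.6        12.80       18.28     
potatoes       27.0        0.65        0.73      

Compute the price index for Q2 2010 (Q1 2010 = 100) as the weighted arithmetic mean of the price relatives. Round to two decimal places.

wine: 7.1 × (16.11/17.85) = 7.1 × 0.902521 = 6.4079
cheese: 23.9 × (8.37/9.92) = 23.9 × 0.843750 = 20.1656
natural gas: 26.4 × (0.22/0.19) = 26.4 × 1.157895 = 30.5684
cinema ticket: 15.6 × (18.28/12.80) = 15.6 × 1.428125 = 22.2788
potatoes: 27.0 × (0.73/0.65) = 27.0 × 1.123077 = 30.3231
Index = Σ wᵢ·(p₁ᵢ/p₀ᵢ) = 6.4079 + 20.1656 + 30.5684 + 22.2788 + 30.3231 = 109.7438

109.74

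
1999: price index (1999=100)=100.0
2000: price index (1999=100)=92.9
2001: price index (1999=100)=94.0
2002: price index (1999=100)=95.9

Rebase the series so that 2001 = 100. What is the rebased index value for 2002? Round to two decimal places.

Rebased(2002) = 95.9 / 94.0 × 100 = 102.0213

102.02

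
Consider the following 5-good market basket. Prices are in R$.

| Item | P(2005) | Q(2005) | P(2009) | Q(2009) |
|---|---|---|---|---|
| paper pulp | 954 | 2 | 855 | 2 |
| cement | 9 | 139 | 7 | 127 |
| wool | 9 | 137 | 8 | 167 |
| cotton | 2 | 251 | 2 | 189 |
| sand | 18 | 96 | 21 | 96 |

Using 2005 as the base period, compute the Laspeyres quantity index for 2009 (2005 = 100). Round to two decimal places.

Laspeyres quantity index uses base-period prices as weights.
ΣP(2005)·Q(2009) = 954×2 + 9×127 + 9×167 + 2×189 + 18×96 = 1908 + 1143 + 1503 + 378 + 1728 = 6660
ΣP(2005)·Q(2005) = 954×2 + 9×139 + 9×137 + 2×251 + 18×96 = 1908 + 1251 + 1233 + 502 + 1728 = 6622
Index = 6660 / 6622 × 100 = 100.5738

100.57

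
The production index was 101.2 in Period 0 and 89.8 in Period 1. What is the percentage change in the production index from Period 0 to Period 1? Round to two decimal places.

Change = (89.8 − 101.2) / 101.2 × 100
       = -11.4 / 101.2 × 100 = -11.2648%

-11.26%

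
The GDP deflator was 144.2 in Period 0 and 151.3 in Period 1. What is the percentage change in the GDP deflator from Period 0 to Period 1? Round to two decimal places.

4.92%

Change = (151.3 − 144.2) / 144.2 × 100
       = 7.1 / 144.2 × 100 = 4.9237%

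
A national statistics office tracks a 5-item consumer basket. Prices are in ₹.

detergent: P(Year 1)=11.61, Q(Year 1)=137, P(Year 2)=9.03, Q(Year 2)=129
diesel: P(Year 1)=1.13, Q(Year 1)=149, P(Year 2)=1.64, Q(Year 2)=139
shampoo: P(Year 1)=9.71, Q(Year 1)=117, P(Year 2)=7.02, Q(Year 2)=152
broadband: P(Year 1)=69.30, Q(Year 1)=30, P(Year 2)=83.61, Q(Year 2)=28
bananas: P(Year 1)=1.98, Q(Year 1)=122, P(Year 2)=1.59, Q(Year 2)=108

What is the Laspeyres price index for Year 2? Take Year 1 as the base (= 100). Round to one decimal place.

96.0

Laspeyres price index uses base-period quantities as weights.
ΣP(Year 2)·Q(Year 1) = 9.03×137 + 1.64×149 + 7.02×117 + 83.61×30 + 1.59×122 = 1237.11 + 244.36 + 821.34 + 2508.3 + 193.98 = 5005.09
ΣP(Year 1)·Q(Year 1) = 11.61×137 + 1.13×149 + 9.71×117 + 69.30×30 + 1.98×122 = 1590.57 + 168.37 + 1136.07 + 2079 + 241.56 = 5215.57
Index = 5005.09 / 5215.57 × 100 = 95.9644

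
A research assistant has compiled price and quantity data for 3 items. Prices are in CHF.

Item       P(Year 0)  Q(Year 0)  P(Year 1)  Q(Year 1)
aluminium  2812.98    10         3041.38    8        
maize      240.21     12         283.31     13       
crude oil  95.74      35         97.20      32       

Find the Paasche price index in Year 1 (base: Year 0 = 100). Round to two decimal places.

Paasche price index uses current-period quantities as weights.
ΣP(Year 1)·Q(Year 1) = 3041.38×8 + 283.31×13 + 97.20×32 = 24331.04 + 3683.03 + 3110.4 = 31124.47
ΣP(Year 0)·Q(Year 1) = 2812.98×8 + 240.21×13 + 95.74×32 = 22503.84 + 3122.73 + 3063.68 = 28690.25
Index = 31124.47 / 28690.25 × 100 = 108.4845

108.48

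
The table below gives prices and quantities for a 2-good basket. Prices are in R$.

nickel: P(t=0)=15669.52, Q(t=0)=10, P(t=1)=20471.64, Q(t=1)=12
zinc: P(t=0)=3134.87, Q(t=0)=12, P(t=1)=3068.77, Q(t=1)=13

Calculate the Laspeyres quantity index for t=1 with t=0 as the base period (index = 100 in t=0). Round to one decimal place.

Laspeyres quantity index uses base-period prices as weights.
ΣP(t=0)·Q(t=1) = 15669.52×12 + 3134.87×13 = 188034.24 + 40753.31 = 228787.55
ΣP(t=0)·Q(t=0) = 15669.52×10 + 3134.87×12 = 156695.2 + 37618.44 = 194313.64
Index = 228787.55 / 194313.64 × 100 = 117.7414

117.7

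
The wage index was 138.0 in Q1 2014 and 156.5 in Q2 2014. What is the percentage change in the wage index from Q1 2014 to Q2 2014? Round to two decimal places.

Change = (156.5 − 138.0) / 138.0 × 100
       = 18.5 / 138.0 × 100 = 13.4058%

13.41%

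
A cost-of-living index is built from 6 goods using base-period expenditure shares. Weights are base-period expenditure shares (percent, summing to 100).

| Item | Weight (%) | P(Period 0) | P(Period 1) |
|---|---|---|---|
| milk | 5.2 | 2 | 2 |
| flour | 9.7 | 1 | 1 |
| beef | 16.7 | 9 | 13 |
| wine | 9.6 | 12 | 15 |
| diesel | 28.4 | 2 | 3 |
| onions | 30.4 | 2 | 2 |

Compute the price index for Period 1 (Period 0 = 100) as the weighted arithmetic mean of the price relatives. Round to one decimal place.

milk: 5.2 × (2/2) = 5.2 × 1.000000 = 5.2000
flour: 9.7 × (1/1) = 9.7 × 1.000000 = 9.7000
beef: 16.7 × (13/9) = 16.7 × 1.444444 = 24.1222
wine: 9.6 × (15/12) = 9.6 × 1.250000 = 12.0000
diesel: 28.4 × (3/2) = 28.4 × 1.500000 = 42.6000
onions: 30.4 × (2/2) = 30.4 × 1.000000 = 30.4000
Index = Σ wᵢ·(p₁ᵢ/p₀ᵢ) = 5.2000 + 9.7000 + 24.1222 + 12.0000 + 42.6000 + 30.4000 = 124.0222

124.0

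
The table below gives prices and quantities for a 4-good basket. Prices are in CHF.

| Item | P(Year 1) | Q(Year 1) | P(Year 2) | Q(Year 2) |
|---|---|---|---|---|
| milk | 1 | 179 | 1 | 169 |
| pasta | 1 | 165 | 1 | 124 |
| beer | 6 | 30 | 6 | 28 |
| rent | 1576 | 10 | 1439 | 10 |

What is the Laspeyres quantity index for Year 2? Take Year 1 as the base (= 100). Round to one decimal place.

99.6

Laspeyres quantity index uses base-period prices as weights.
ΣP(Year 1)·Q(Year 2) = 1×169 + 1×124 + 6×28 + 1576×10 = 169 + 124 + 168 + 15760 = 16221
ΣP(Year 1)·Q(Year 1) = 1×179 + 1×165 + 6×30 + 1576×10 = 179 + 165 + 180 + 15760 = 16284
Index = 16221 / 16284 × 100 = 99.6131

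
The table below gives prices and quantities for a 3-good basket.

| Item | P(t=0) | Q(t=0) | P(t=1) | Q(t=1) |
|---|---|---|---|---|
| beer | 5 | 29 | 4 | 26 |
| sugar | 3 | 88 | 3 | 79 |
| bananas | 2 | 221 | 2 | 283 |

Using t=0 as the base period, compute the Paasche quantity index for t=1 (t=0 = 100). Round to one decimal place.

Paasche quantity index uses current-period prices as weights.
ΣP(t=1)·Q(t=1) = 4×26 + 3×79 + 2×283 = 104 + 237 + 566 = 907
ΣP(t=1)·Q(t=0) = 4×29 + 3×88 + 2×221 = 116 + 264 + 442 = 822
Index = 907 / 822 × 100 = 110.3406

110.3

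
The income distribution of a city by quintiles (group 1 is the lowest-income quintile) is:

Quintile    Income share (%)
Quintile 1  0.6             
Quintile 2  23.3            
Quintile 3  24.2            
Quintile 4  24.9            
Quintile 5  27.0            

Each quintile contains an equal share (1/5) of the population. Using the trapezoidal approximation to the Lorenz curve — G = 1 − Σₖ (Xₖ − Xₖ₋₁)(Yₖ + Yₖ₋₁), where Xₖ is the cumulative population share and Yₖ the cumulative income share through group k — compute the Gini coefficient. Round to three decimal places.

Cumulative income shares Yₖ: 0.0060, 0.2390, 0.4810, 0.7300, 1.0000
Σ (Xₖ−Xₖ₋₁)(Yₖ+Yₖ₋₁) = (1/5)(0.0060+0.0000) + (1/5)(0.2390+0.0060) + (1/5)(0.4810+0.2390) + (1/5)(0.7300+0.4810) + (1/5)(1.0000+0.7300)
  = 0.0012 + 0.0490 + 0.1440 + 0.2422 + 0.3460 = 0.7824
G = 1 − 0.7824 = 0.2176

0.218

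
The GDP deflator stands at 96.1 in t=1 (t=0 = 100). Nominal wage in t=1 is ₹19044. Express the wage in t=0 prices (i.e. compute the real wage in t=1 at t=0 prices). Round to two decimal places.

Real = Nominal ÷ (Index/100) = 19044 ÷ (96.1/100)
     = 19044 ÷ 0.961 = 19816.8574

19816.86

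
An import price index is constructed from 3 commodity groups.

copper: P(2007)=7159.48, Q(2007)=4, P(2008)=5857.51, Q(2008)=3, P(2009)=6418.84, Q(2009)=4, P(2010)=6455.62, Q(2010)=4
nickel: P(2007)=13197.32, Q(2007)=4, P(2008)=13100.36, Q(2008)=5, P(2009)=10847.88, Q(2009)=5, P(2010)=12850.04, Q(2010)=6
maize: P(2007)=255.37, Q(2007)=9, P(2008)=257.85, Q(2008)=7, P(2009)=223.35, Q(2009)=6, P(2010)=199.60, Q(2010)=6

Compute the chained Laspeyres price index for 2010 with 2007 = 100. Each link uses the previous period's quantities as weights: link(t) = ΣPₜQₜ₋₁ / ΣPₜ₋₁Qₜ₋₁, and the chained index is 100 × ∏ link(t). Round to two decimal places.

92.72

Link 2007→2008:
ΣP(2008)Q(2007) = 5857.51×4 + 13100.36×4 + 257.85×9 = 23430.04 + 52401.44 + 2320.65 = 78152.13
ΣP(2007)Q(2007) = 7159.48×4 + 13197.32×4 + 255.37×9 = 28637.92 + 52789.28 + 2298.33 = 83725.53
link = 78152.13/83725.53 = 0.933432
Link 2008→2009:
ΣP(2009)Q(2008) = 6418.84×3 + 10847.88×5 + 223.35×7 = 19256.52 + 54239.4 + 1563.45 = 75059.37
ΣP(2008)Q(2008) = 5857.51×3 + 13100.36×5 + 257.85×7 = 17572.53 + 65501.8 + 1804.95 = 84879.28
link = 75059.37/84879.28 = 0.884307
Link 2009→2010:
ΣP(2010)Q(2009) = 6455.62×4 + 12850.04×5 + 199.60×6 = 25822.48 + 64250.2 + 1197.6 = 91270.28
ΣP(2009)Q(2009) = 6418.84×4 + 10847.88×5 + 223.35×6 = 25675.36 + 54239.4 + 1340.1 = 81254.86
link = 91270.28/81254.86 = 1.123259
Chained index = 100 × 0.933432 × 0.884307 × 1.123259 = 92.7185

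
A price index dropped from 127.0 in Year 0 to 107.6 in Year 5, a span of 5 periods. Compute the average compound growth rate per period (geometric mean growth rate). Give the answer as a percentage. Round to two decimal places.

-3.26%

Growth factor = (107.6/127.0)^(1/5) = (0.847244)^(1/5) = 0.967390
Growth rate = 0.967390 − 1 = -0.032610 = -3.2610%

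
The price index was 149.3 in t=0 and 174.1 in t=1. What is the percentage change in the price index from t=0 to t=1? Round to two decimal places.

16.61%

Change = (174.1 − 149.3) / 149.3 × 100
       = 24.8 / 149.3 × 100 = 16.6109%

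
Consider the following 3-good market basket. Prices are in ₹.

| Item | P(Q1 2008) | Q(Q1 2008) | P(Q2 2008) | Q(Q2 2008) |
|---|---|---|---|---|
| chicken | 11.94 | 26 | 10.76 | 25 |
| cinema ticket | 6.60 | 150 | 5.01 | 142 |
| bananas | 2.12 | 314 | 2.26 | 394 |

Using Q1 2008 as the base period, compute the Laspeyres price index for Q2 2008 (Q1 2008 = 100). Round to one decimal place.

88.5

Laspeyres price index uses base-period quantities as weights.
ΣP(Q2 2008)·Q(Q1 2008) = 10.76×26 + 5.01×150 + 2.26×314 = 279.76 + 751.5 + 709.64 = 1740.9
ΣP(Q1 2008)·Q(Q1 2008) = 11.94×26 + 6.60×150 + 2.12×314 = 310.44 + 990 + 665.68 = 1966.12
Index = 1740.9 / 1966.12 × 100 = 88.5450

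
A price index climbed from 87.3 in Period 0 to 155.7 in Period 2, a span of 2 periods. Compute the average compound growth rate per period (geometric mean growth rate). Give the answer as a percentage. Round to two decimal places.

33.55%

Growth factor = (155.7/87.3)^(1/2) = (1.783505)^(1/2) = 1.335479
Growth rate = 1.335479 − 1 = 0.335479 = 33.5479%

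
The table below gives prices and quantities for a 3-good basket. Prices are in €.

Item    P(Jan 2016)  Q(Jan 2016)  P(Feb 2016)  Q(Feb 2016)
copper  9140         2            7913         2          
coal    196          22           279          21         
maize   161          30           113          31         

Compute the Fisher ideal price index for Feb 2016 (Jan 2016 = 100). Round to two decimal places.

92.21

Laspeyres component (base-period weights):
ΣP(Feb 2016)Q(Jan 2016) = 7913×2 + 279×22 + 113×30 = 15826 + 6138 + 3390 = 25354
ΣP(Jan 2016)Q(Jan 2016) = 9140×2 + 196×22 + 161×30 = 18280 + 4312 + 4830 = 27422
L = 25354 / 27422 × 100 = 92.4586
Paasche component (current-period weights):
ΣP(Feb 2016)Q(Feb 2016) = 7913×2 + 279×21 + 113×31 = 15826 + 5859 + 3503 = 25188
ΣP(Jan 2016)Q(Feb 2016) = 9140×2 + 196×21 + 161×31 = 18280 + 4116 + 4991 = 27387
P = 25188 / 27387 × 100 = 91.9706
Fisher = √(L × P) = √(92.4586 × 91.9706) = 92.2143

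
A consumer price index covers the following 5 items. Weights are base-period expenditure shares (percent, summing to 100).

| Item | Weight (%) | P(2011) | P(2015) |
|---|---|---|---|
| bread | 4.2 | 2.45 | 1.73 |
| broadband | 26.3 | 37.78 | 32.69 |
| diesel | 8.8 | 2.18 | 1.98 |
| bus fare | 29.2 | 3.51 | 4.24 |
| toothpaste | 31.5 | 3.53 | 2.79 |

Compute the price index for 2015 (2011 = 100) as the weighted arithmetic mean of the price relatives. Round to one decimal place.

93.9

bread: 4.2 × (1.73/2.45) = 4.2 × 0.706122 = 2.9657
broadband: 26.3 × (32.69/37.78) = 26.3 × 0.865273 = 22.7567
diesel: 8.8 × (1.98/2.18) = 8.8 × 0.908257 = 7.9927
bus fare: 29.2 × (4.24/3.51) = 29.2 × 1.207977 = 35.2729
toothpaste: 31.5 × (2.79/3.53) = 31.5 × 0.790368 = 24.8966
Index = Σ wᵢ·(p₁ᵢ/p₀ᵢ) = 2.9657 + 22.7567 + 7.9927 + 35.2729 + 24.8966 = 93.8846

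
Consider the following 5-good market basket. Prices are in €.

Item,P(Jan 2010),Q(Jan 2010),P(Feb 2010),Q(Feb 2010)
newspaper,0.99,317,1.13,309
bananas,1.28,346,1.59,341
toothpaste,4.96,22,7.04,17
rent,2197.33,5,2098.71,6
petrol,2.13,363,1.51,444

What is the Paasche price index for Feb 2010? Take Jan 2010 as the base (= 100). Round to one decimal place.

Paasche price index uses current-period quantities as weights.
ΣP(Feb 2010)·Q(Feb 2010) = 1.13×309 + 1.59×341 + 7.04×17 + 2098.71×6 + 1.51×444 = 349.17 + 542.19 + 119.68 + 12592.26 + 670.44 = 14273.74
ΣP(Jan 2010)·Q(Feb 2010) = 0.99×309 + 1.28×341 + 4.96×17 + 2197.33×6 + 2.13×444 = 305.91 + 436.48 + 84.32 + 13183.98 + 945.72 = 14956.41
Index = 14273.74 / 14956.41 × 100 = 95.4356

95.4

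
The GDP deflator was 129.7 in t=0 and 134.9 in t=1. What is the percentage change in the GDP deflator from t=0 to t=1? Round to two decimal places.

4.01%

Change = (134.9 − 129.7) / 129.7 × 100
       = 5.2 / 129.7 × 100 = 4.0093%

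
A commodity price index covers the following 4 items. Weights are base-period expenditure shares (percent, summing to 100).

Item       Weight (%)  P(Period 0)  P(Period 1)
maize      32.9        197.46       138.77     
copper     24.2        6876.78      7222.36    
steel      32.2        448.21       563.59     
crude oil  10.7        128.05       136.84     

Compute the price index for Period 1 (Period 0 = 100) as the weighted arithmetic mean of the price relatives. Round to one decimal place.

maize: 32.9 × (138.77/197.46) = 32.9 × 0.702775 = 23.1213
copper: 24.2 × (7222.36/6876.78) = 24.2 × 1.050253 = 25.4161
steel: 32.2 × (563.59/448.21) = 32.2 × 1.257424 = 40.4891
crude oil: 10.7 × (136.84/128.05) = 10.7 × 1.068645 = 11.4345
Index = Σ wᵢ·(p₁ᵢ/p₀ᵢ) = 23.1213 + 25.4161 + 40.4891 + 11.4345 = 100.4610

100.5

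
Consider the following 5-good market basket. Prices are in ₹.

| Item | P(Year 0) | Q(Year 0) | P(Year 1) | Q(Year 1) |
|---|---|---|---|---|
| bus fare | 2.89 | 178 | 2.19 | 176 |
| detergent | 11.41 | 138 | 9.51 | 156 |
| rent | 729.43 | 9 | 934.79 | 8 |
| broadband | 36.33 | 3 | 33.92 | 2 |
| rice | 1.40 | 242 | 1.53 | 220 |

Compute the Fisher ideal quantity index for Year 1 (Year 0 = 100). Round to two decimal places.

92.77

Laspeyres component (base-period weights):
ΣP(Year 0)Q(Year 1) = 2.89×176 + 11.41×156 + 729.43×8 + 36.33×2 + 1.40×220 = 508.64 + 1779.96 + 5835.44 + 72.66 + 308 = 8504.7
ΣP(Year 0)Q(Year 0) = 2.89×178 + 11.41×138 + 729.43×9 + 36.33×3 + 1.40×242 = 514.42 + 1574.58 + 6564.87 + 108.99 + 338.8 = 9101.66
L = 8504.7 / 9101.66 × 100 = 93.4412
Paasche component (current-period weights):
ΣP(Year 1)Q(Year 1) = 2.19×176 + 9.51×156 + 934.79×8 + 33.92×2 + 1.53×220 = 385.44 + 1483.56 + 7478.32 + 67.84 + 336.6 = 9751.76
ΣP(Year 1)Q(Year 0) = 2.19×178 + 9.51×138 + 934.79×9 + 33.92×3 + 1.53×242 = 389.82 + 1312.38 + 8413.11 + 101.76 + 370.26 = 10587.33
P = 9751.76 / 10587.33 × 100 = 92.1078
Fisher = √(L × P) = √(93.4412 × 92.1078) = 92.7721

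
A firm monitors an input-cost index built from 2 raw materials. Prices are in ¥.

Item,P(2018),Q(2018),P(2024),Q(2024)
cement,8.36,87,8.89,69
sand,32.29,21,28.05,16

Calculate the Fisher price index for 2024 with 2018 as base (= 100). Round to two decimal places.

97.04

Laspeyres component (base-period weights):
ΣP(2024)Q(2018) = 8.89×87 + 28.05×21 = 773.43 + 589.05 = 1362.48
ΣP(2018)Q(2018) = 8.36×87 + 32.29×21 = 727.32 + 678.09 = 1405.41
L = 1362.48 / 1405.41 × 100 = 96.9454
Paasche component (current-period weights):
ΣP(2024)Q(2024) = 8.89×69 + 28.05×16 = 613.41 + 448.8 = 1062.21
ΣP(2018)Q(2024) = 8.36×69 + 32.29×16 = 576.84 + 516.64 = 1093.48
P = 1062.21 / 1093.48 × 100 = 97.1403
Fisher = √(L × P) = √(96.9454 × 97.1403) = 97.0428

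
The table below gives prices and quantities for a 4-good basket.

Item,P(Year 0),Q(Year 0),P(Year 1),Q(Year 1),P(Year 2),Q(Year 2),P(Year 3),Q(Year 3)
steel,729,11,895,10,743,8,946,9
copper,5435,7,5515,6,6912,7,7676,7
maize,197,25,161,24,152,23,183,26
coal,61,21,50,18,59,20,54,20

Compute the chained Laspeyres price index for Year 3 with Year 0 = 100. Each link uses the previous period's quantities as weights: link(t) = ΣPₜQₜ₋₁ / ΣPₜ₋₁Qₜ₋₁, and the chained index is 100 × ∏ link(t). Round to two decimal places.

Link Year 0→Year 1:
ΣP(Year 1)Q(Year 0) = 895×11 + 5515×7 + 161×25 + 50×21 = 9845 + 38605 + 4025 + 1050 = 53525
ΣP(Year 0)Q(Year 0) = 729×11 + 5435×7 + 197×25 + 61×21 = 8019 + 38045 + 4925 + 1281 = 52270
link = 53525/52270 = 1.024010
Link Year 1→Year 2:
ΣP(Year 2)Q(Year 1) = 743×10 + 6912×6 + 152×24 + 59×18 = 7430 + 41472 + 3648 + 1062 = 53612
ΣP(Year 1)Q(Year 1) = 895×10 + 5515×6 + 161×24 + 50×18 = 8950 + 33090 + 3864 + 900 = 46804
link = 53612/46804 = 1.145458
Link Year 2→Year 3:
ΣP(Year 3)Q(Year 2) = 946×8 + 7676×7 + 183×23 + 54×20 = 7568 + 53732 + 4209 + 1080 = 66589
ΣP(Year 2)Q(Year 2) = 743×8 + 6912×7 + 152×23 + 59×20 = 5944 + 48384 + 3496 + 1180 = 59004
link = 66589/59004 = 1.128551
Chained index = 100 × 1.024010 × 1.145458 × 1.128551 = 132.3745

132.37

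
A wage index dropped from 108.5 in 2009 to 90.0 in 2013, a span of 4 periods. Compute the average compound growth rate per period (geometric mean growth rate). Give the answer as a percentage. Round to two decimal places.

Growth factor = (90.0/108.5)^(1/4) = (0.829493)^(1/4) = 0.954340
Growth rate = 0.954340 − 1 = -0.045660 = -4.5660%

-4.57%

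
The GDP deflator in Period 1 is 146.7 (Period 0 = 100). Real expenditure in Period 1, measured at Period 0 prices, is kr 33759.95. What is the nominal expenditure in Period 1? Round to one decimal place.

Nominal = Real × (Index/100) = 33759.95 × (146.7/100)
        = 33759.95 × 1.467 = 49525.8466

49525.8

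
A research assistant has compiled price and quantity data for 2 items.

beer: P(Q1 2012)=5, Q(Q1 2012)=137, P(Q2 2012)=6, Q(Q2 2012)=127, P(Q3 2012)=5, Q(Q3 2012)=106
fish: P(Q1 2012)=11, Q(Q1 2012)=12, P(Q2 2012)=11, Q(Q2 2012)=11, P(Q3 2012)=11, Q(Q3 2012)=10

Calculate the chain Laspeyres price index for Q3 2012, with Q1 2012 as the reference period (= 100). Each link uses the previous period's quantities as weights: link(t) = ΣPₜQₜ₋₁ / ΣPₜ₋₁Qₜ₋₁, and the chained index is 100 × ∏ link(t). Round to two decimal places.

Link Q1 2012→Q2 2012:
ΣP(Q2 2012)Q(Q1 2012) = 6×137 + 11×12 = 822 + 132 = 954
ΣP(Q1 2012)Q(Q1 2012) = 5×137 + 11×12 = 685 + 132 = 817
link = 954/817 = 1.167687
Link Q2 2012→Q3 2012:
ΣP(Q3 2012)Q(Q2 2012) = 5×127 + 11×11 = 635 + 121 = 756
ΣP(Q2 2012)Q(Q2 2012) = 6×127 + 11×11 = 762 + 121 = 883
link = 756/883 = 0.856172
Chained index = 100 × 1.167687 × 0.856172 = 99.9741

99.97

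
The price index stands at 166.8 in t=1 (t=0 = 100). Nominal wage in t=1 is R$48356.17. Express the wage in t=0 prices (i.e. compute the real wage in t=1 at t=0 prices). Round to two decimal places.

Real = Nominal ÷ (Index/100) = 48356.17 ÷ (166.8/100)
     = 48356.17 ÷ 1.668 = 28990.5096

28990.51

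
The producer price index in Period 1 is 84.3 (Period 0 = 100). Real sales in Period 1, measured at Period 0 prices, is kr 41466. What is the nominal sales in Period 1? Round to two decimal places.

34955.84

Nominal = Real × (Index/100) = 41466 × (84.3/100)
        = 41466 × 0.843 = 34955.8380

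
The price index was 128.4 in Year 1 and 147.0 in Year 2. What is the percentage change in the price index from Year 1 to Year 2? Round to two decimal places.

Change = (147.0 − 128.4) / 128.4 × 100
       = 18.6 / 128.4 × 100 = 14.4860%

14.49%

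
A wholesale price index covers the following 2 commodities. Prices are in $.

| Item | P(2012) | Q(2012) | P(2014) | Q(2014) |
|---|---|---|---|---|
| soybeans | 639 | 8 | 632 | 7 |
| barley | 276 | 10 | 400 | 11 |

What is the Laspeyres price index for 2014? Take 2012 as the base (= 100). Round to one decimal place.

115.0

Laspeyres price index uses base-period quantities as weights.
ΣP(2014)·Q(2012) = 632×8 + 400×10 = 5056 + 4000 = 9056
ΣP(2012)·Q(2012) = 639×8 + 276×10 = 5112 + 2760 = 7872
Index = 9056 / 7872 × 100 = 115.0407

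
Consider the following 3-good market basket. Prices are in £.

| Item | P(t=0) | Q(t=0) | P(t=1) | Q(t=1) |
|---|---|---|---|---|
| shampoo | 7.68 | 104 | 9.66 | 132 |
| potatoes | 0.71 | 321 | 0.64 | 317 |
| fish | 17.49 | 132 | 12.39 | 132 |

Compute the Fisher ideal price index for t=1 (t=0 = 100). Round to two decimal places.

Laspeyres component (base-period weights):
ΣP(t=1)Q(t=0) = 9.66×104 + 0.64×321 + 12.39×132 = 1004.64 + 205.44 + 1635.48 = 2845.56
ΣP(t=0)Q(t=0) = 7.68×104 + 0.71×321 + 17.49×132 = 798.72 + 227.91 + 2308.68 = 3335.31
L = 2845.56 / 3335.31 × 100 = 85.3162
Paasche component (current-period weights):
ΣP(t=1)Q(t=1) = 9.66×132 + 0.64×317 + 12.39×132 = 1275.12 + 202.88 + 1635.48 = 3113.48
ΣP(t=0)Q(t=1) = 7.68×132 + 0.71×317 + 17.49×132 = 1013.76 + 225.07 + 2308.68 = 3547.51
P = 3113.48 / 3547.51 × 100 = 87.7652
Fisher = √(L × P) = √(85.3162 × 87.7652) = 86.5321

86.53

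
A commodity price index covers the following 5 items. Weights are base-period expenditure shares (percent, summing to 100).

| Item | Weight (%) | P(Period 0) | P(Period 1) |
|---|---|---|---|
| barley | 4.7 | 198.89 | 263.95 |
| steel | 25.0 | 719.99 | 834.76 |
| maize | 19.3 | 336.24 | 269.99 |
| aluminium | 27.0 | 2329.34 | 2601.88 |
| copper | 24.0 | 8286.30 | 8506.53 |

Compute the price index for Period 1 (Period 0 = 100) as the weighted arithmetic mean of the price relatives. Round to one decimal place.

105.5

barley: 4.7 × (263.95/198.89) = 4.7 × 1.327115 = 6.2374
steel: 25.0 × (834.76/719.99) = 25.0 × 1.159405 = 28.9851
maize: 19.3 × (269.99/336.24) = 19.3 × 0.802968 = 15.4973
aluminium: 27.0 × (2601.88/2329.34) = 27.0 × 1.117003 = 30.1591
copper: 24.0 × (8506.53/8286.30) = 24.0 × 1.026578 = 24.6379
Index = Σ wᵢ·(p₁ᵢ/p₀ᵢ) = 6.2374 + 28.9851 + 15.4973 + 30.1591 + 24.6379 = 105.5168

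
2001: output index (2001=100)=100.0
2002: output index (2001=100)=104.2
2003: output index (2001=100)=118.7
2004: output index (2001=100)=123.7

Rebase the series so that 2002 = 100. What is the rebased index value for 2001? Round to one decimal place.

96.0

Rebased(2001) = 100.0 / 104.2 × 100 = 95.9693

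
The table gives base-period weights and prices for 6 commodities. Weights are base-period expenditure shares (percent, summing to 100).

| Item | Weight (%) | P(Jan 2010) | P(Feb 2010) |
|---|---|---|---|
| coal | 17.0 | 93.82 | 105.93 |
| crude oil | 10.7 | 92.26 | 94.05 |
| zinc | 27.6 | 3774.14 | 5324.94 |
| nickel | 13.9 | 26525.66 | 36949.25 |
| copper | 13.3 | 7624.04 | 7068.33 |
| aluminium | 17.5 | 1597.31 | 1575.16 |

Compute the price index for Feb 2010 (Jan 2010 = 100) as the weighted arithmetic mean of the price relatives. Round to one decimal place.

118.0

coal: 17.0 × (105.93/93.82) = 17.0 × 1.129077 = 19.1943
crude oil: 10.7 × (94.05/92.26) = 10.7 × 1.019402 = 10.9076
zinc: 27.6 × (5324.94/3774.14) = 27.6 × 1.410902 = 38.9409
nickel: 13.9 × (36949.25/26525.66) = 13.9 × 1.392963 = 19.3622
copper: 13.3 × (7068.33/7624.04) = 13.3 × 0.927111 = 12.3306
aluminium: 17.5 × (1575.16/1597.31) = 17.5 × 0.986133 = 17.2573
Index = Σ wᵢ·(p₁ᵢ/p₀ᵢ) = 19.1943 + 10.9076 + 38.9409 + 19.3622 + 12.3306 + 17.2573 = 117.9929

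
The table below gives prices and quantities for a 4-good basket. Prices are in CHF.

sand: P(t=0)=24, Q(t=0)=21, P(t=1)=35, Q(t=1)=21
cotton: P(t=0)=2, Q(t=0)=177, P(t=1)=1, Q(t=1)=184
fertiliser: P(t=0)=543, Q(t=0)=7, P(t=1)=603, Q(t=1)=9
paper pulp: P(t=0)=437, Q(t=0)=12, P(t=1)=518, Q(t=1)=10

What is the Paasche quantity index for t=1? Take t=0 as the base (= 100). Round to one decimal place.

101.6

Paasche quantity index uses current-period prices as weights.
ΣP(t=1)·Q(t=1) = 35×21 + 1×184 + 603×9 + 518×10 = 735 + 184 + 5427 + 5180 = 11526
ΣP(t=1)·Q(t=0) = 35×21 + 1×177 + 603×7 + 518×12 = 735 + 177 + 4221 + 6216 = 11349
Index = 11526 / 11349 × 100 = 101.5596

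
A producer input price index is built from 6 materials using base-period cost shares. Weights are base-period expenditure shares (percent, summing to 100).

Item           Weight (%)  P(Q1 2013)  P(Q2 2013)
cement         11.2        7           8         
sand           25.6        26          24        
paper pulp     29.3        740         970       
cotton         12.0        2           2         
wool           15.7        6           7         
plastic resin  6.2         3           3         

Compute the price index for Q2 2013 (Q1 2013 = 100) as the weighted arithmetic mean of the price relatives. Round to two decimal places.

111.35

cement: 11.2 × (8/7) = 11.2 × 1.142857 = 12.8000
sand: 25.6 × (24/26) = 25.6 × 0.923077 = 23.6308
paper pulp: 29.3 × (970/740) = 29.3 × 1.310811 = 38.4068
cotton: 12.0 × (2/2) = 12.0 × 1.000000 = 12.0000
wool: 15.7 × (7/6) = 15.7 × 1.166667 = 18.3167
plastic resin: 6.2 × (3/3) = 6.2 × 1.000000 = 6.2000
Index = Σ wᵢ·(p₁ᵢ/p₀ᵢ) = 12.8000 + 23.6308 + 38.4068 + 12.0000 + 18.3167 + 6.2000 = 111.3542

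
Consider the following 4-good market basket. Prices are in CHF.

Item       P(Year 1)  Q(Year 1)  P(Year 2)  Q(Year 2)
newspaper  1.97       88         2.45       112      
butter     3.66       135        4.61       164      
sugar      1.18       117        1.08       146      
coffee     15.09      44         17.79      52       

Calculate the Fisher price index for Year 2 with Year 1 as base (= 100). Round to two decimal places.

118.88

Laspeyres component (base-period weights):
ΣP(Year 2)Q(Year 1) = 2.45×88 + 4.61×135 + 1.08×117 + 17.79×44 = 215.6 + 622.35 + 126.36 + 782.76 = 1747.07
ΣP(Year 1)Q(Year 1) = 1.97×88 + 3.66×135 + 1.18×117 + 15.09×44 = 173.36 + 494.1 + 138.06 + 663.96 = 1469.48
L = 1747.07 / 1469.48 × 100 = 118.8904
Paasche component (current-period weights):
ΣP(Year 2)Q(Year 2) = 2.45×112 + 4.61×164 + 1.08×146 + 17.79×52 = 274.4 + 756.04 + 157.68 + 925.08 = 2113.2
ΣP(Year 1)Q(Year 2) = 1.97×112 + 3.66×164 + 1.18×146 + 15.09×52 = 220.64 + 600.24 + 172.28 + 784.68 = 1777.84
P = 2113.2 / 1777.84 × 100 = 118.8633
Fisher = √(L × P) = √(118.8904 × 118.8633) = 118.8768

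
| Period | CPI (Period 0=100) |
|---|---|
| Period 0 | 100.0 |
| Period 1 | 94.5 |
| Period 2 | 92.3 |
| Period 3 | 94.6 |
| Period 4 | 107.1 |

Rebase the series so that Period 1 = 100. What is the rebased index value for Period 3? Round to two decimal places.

Rebased(Period 3) = 94.6 / 94.5 × 100 = 100.1058

100.11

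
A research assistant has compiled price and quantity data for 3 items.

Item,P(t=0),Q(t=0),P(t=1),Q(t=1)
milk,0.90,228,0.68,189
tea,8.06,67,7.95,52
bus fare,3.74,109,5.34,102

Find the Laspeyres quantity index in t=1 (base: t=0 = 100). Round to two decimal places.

Laspeyres quantity index uses base-period prices as weights.
ΣP(t=0)·Q(t=1) = 0.90×189 + 8.06×52 + 3.74×102 = 170.1 + 419.12 + 381.48 = 970.7
ΣP(t=0)·Q(t=0) = 0.90×228 + 8.06×67 + 3.74×109 = 205.2 + 540.02 + 407.66 = 1152.88
Index = 970.7 / 1152.88 × 100 = 84.1978

84.20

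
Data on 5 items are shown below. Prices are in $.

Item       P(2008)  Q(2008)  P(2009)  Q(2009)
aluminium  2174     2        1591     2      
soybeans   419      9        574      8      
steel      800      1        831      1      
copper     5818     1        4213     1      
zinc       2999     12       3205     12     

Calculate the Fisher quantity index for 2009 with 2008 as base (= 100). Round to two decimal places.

Laspeyres component (base-period weights):
ΣP(2008)Q(2009) = 2174×2 + 419×8 + 800×1 + 5818×1 + 2999×12 = 4348 + 3352 + 800 + 5818 + 35988 = 50306
ΣP(2008)Q(2008) = 2174×2 + 419×9 + 800×1 + 5818×1 + 2999×12 = 4348 + 3771 + 800 + 5818 + 35988 = 50725
L = 50306 / 50725 × 100 = 99.1740
Paasche component (current-period weights):
ΣP(2009)Q(2009) = 1591×2 + 574×8 + 831×1 + 4213×1 + 3205×12 = 3182 + 4592 + 831 + 4213 + 38460 = 51278
ΣP(2009)Q(2008) = 1591×2 + 574×9 + 831×1 + 4213×1 + 3205×12 = 3182 + 5166 + 831 + 4213 + 38460 = 51852
P = 51278 / 51852 × 100 = 98.8930
Fisher = √(L × P) = √(99.1740 × 98.8930) = 99.0334

99.03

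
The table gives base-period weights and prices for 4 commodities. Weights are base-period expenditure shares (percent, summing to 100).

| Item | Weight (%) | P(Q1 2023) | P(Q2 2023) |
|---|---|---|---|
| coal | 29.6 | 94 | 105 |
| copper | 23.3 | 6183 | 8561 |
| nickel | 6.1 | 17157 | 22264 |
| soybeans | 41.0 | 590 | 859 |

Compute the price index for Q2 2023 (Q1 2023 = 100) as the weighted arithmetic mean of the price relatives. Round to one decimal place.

coal: 29.6 × (105/94) = 29.6 × 1.117021 = 33.0638
copper: 23.3 × (8561/6183) = 23.3 × 1.384603 = 32.2612
nickel: 6.1 × (22264/17157) = 6.1 × 1.297663 = 7.9157
soybeans: 41.0 × (859/590) = 41.0 × 1.455932 = 59.6932
Index = Σ wᵢ·(p₁ᵢ/p₀ᵢ) = 33.0638 + 32.2612 + 7.9157 + 59.6932 = 132.9340

132.9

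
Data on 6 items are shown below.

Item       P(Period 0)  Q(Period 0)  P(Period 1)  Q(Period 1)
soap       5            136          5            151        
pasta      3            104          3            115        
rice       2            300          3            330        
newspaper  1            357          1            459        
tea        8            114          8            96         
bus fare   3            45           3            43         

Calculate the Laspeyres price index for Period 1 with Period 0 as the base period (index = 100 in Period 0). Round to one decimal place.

Laspeyres price index uses base-period quantities as weights.
ΣP(Period 1)·Q(Period 0) = 5×136 + 3×104 + 3×300 + 1×357 + 8×114 + 3×45 = 680 + 312 + 900 + 357 + 912 + 135 = 3296
ΣP(Period 0)·Q(Period 0) = 5×136 + 3×104 + 2×300 + 1×357 + 8×114 + 3×45 = 680 + 312 + 600 + 357 + 912 + 135 = 2996
Index = 3296 / 2996 × 100 = 110.0134

110.0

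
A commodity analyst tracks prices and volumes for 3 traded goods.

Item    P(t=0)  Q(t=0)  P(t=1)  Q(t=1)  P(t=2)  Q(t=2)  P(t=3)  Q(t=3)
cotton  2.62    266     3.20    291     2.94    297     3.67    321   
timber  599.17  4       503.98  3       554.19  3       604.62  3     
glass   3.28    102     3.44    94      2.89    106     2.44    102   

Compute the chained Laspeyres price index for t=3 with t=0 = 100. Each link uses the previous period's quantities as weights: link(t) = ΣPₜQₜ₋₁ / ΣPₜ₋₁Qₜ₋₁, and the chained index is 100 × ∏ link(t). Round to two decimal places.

Link t=0→t=1:
ΣP(t=1)Q(t=0) = 3.20×266 + 503.98×4 + 3.44×102 = 851.2 + 2015.92 + 350.88 = 3218
ΣP(t=0)Q(t=0) = 2.62×266 + 599.17×4 + 3.28×102 = 696.92 + 2396.68 + 334.56 = 3428.16
link = 3218/3428.16 = 0.938696
Link t=1→t=2:
ΣP(t=2)Q(t=1) = 2.94×291 + 554.19×3 + 2.89×94 = 855.54 + 1662.57 + 271.66 = 2789.77
ΣP(t=1)Q(t=1) = 3.20×291 + 503.98×3 + 3.44×94 = 931.2 + 1511.94 + 323.36 = 2766.5
link = 2789.77/2766.5 = 1.008411
Link t=2→t=3:
ΣP(t=3)Q(t=2) = 3.67×297 + 604.62×3 + 2.44×106 = 1089.99 + 1813.86 + 258.64 = 3162.49
ΣP(t=2)Q(t=2) = 2.94×297 + 554.19×3 + 2.89×106 = 873.18 + 1662.57 + 306.34 = 2842.09
link = 3162.49/2842.09 = 1.112734
Chained index = 100 × 0.938696 × 1.008411 × 1.112734 = 105.3305

105.33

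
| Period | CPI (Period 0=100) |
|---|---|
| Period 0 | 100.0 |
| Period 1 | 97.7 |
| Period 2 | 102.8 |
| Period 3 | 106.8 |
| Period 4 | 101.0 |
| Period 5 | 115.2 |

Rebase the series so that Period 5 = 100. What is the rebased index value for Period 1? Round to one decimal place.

84.8

Rebased(Period 1) = 97.7 / 115.2 × 100 = 84.8090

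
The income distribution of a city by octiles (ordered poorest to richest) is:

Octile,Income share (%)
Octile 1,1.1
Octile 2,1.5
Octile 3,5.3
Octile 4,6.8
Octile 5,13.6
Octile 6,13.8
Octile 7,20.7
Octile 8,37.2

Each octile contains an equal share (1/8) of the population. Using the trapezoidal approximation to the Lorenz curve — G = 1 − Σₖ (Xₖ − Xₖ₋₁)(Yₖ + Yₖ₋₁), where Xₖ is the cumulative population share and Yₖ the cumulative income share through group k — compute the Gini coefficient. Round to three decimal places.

Cumulative income shares Yₖ: 0.0110, 0.0260, 0.0790, 0.1470, 0.2830, 0.4210, 0.6280, 1.0000
Σ (Xₖ−Xₖ₋₁)(Yₖ+Yₖ₋₁) = (1/8)(0.0110+0.0000) + (1/8)(0.0260+0.0110) + (1/8)(0.0790+0.0260) + (1/8)(0.1470+0.0790) + (1/8)(0.2830+0.1470) + (1/8)(0.4210+0.2830) + (1/8)(0.6280+0.4210) + (1/8)(1.0000+0.6280)
  = 0.0014 + 0.0046 + 0.0131 + 0.0283 + 0.0538 + 0.0880 + 0.1311 + 0.2035 = 0.5238
G = 1 − 0.5238 = 0.4762

0.476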